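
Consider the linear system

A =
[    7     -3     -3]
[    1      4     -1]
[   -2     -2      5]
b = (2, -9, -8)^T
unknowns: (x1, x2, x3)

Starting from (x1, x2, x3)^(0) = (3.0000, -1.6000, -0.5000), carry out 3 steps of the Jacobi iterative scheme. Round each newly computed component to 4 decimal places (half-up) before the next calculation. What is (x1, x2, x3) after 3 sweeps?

(-2.0509, -2.6491, -3.1423)

Iteration 1:
  x1 = (2 - (-3)·-1.6000 - (-3)·-0.5000) / (7) = -0.6143
  x2 = (-9 - (1)·3.0000 - (-1)·-0.5000) / (4) = -3.1250
  x3 = (-8 - (-2)·3.0000 - (-2)·-1.6000) / (5) = -1.0400
Iteration 2:
  x1 = (2 - (-3)·-3.1250 - (-3)·-1.0400) / (7) = -1.4993
  x2 = (-9 - (1)·-0.6143 - (-1)·-1.0400) / (4) = -2.3564
  x3 = (-8 - (-2)·-0.6143 - (-2)·-3.1250) / (5) = -3.0957
Iteration 3:
  x1 = (2 - (-3)·-2.3564 - (-3)·-3.0957) / (7) = -2.0509
  x2 = (-9 - (1)·-1.4993 - (-1)·-3.0957) / (4) = -2.6491
  x3 = (-8 - (-2)·-1.4993 - (-2)·-2.3564) / (5) = -3.1423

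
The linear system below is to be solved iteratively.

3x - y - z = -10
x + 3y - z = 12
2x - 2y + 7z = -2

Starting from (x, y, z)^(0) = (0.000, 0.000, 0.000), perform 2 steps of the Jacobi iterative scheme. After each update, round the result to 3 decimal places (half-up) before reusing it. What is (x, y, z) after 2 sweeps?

(-2.095, 5.016, 1.809)

Iteration 1:
  x = (-10 - (-1)·0.000 - (-1)·0.000) / (3) = -3.333
  y = (12 - (1)·0.000 - (-1)·0.000) / (3) = 4.000
  z = (-2 - (2)·0.000 - (-2)·0.000) / (7) = -0.286
Iteration 2:
  x = (-10 - (-1)·4.000 - (-1)·-0.286) / (3) = -2.095
  y = (12 - (1)·-3.333 - (-1)·-0.286) / (3) = 5.016
  z = (-2 - (2)·-3.333 - (-2)·4.000) / (7) = 1.809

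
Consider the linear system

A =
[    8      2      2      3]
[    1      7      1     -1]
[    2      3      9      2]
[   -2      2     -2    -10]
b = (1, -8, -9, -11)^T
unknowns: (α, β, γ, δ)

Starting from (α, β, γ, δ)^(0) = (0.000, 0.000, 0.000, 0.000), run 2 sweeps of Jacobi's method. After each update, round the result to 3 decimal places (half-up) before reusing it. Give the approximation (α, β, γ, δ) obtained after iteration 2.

(0.248, -0.861, -0.891, 1.046)

Iteration 1:
  α = (1 - (2)·0.000 - (2)·0.000 - (3)·0.000) / (8) = 0.125
  β = (-8 - (1)·0.000 - (1)·0.000 - (-1)·0.000) / (7) = -1.143
  γ = (-9 - (2)·0.000 - (3)·0.000 - (2)·0.000) / (9) = -1.000
  δ = (-11 - (-2)·0.000 - (2)·0.000 - (-2)·0.000) / (-10) = 1.100
Iteration 2:
  α = (1 - (2)·-1.143 - (2)·-1.000 - (3)·1.100) / (8) = 0.248
  β = (-8 - (1)·0.125 - (1)·-1.000 - (-1)·1.100) / (7) = -0.861
  γ = (-9 - (2)·0.125 - (3)·-1.143 - (2)·1.100) / (9) = -0.891
  δ = (-11 - (-2)·0.125 - (2)·-1.143 - (-2)·-1.000) / (-10) = 1.046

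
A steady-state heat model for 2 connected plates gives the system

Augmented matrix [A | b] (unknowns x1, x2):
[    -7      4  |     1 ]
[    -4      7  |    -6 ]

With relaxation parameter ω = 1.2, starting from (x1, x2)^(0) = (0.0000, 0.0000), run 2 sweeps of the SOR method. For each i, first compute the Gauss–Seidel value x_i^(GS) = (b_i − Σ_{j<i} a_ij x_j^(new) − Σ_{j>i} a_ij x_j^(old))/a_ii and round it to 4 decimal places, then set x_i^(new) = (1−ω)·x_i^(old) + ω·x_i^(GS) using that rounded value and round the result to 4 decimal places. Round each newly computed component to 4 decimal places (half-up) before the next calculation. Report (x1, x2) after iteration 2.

(-0.9231, -1.4323)

Iteration 1:
  x1: GS value = (1 - (4)·0.0000) / (-7) = -0.1429;  x1 ← (1−ω)·0.0000 + ω·-0.1429 = -0.1715
  x2: GS value = (-6 - (-4)·-0.1715) / (7) = -0.9551;  x2 ← (1−ω)·0.0000 + ω·-0.9551 = -1.1461
Iteration 2:
  x1: GS value = (1 - (4)·-1.1461) / (-7) = -0.7978;  x1 ← (1−ω)·-0.1715 + ω·-0.7978 = -0.9231
  x2: GS value = (-6 - (-4)·-0.9231) / (7) = -1.3846;  x2 ← (1−ω)·-1.1461 + ω·-1.3846 = -1.4323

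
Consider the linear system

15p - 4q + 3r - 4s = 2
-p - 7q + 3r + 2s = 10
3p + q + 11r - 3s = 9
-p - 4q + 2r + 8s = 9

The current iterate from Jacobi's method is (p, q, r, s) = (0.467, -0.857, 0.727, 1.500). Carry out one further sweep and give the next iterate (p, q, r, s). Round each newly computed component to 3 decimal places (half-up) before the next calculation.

(0.159, -0.755, 1.178, 0.573)

One sweep:
  p = (2 - (-4)·-0.857 - (3)·0.727 - (-4)·1.500) / (15) = 0.159
  q = (10 - (-1)·0.467 - (3)·0.727 - (2)·1.500) / (-7) = -0.755
  r = (9 - (3)·0.467 - (1)·-0.857 - (-3)·1.500) / (11) = 1.178
  s = (9 - (-1)·0.467 - (-4)·-0.857 - (2)·0.727) / (8) = 0.573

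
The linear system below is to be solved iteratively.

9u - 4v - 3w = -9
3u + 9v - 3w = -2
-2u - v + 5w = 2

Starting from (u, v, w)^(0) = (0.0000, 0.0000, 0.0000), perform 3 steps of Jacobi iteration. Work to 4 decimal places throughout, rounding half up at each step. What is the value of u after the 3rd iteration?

Iteration 1:
  u = (-9 - (-4)·0.0000 - (-3)·0.0000) / (9) = -1.0000
  v = (-2 - (3)·0.0000 - (-3)·0.0000) / (9) = -0.2222
  w = (2 - (-2)·0.0000 - (-1)·0.0000) / (5) = 0.4000
Iteration 2:
  u = (-9 - (-4)·-0.2222 - (-3)·0.4000) / (9) = -0.9654
  v = (-2 - (3)·-1.0000 - (-3)·0.4000) / (9) = 0.2444
  w = (2 - (-2)·-1.0000 - (-1)·-0.2222) / (5) = -0.0444
Iteration 3:
  u = (-9 - (-4)·0.2444 - (-3)·-0.0444) / (9) = -0.9062
  v = (-2 - (3)·-0.9654 - (-3)·-0.0444) / (9) = 0.0848
  w = (2 - (-2)·-0.9654 - (-1)·0.2444) / (5) = 0.0627

-0.9062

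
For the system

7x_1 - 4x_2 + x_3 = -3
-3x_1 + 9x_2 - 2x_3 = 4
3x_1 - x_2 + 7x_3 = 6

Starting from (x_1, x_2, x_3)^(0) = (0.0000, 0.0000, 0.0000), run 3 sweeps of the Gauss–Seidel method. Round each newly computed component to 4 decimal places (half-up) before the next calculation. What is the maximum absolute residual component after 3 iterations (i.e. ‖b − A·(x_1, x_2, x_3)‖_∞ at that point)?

Iteration 1:
  x_1 = (-3 - (-4)·0.0000 - (1)·0.0000) / (7) = -0.4286
  x_2 = (4 - (-3)·-0.4286 - (-2)·0.0000) / (9) = 0.3016
  x_3 = (6 - (3)·-0.4286 - (-1)·0.3016) / (7) = 1.0839
Iteration 2:
  x_1 = (-3 - (-4)·0.3016 - (1)·1.0839) / (7) = -0.4111
  x_2 = (4 - (-3)·-0.4111 - (-2)·1.0839) / (9) = 0.5483
  x_3 = (6 - (3)·-0.4111 - (-1)·0.5483) / (7) = 1.1117
Iteration 3:
  x_1 = (-3 - (-4)·0.5483 - (1)·1.1117) / (7) = -0.2741
  x_2 = (4 - (-3)·-0.2741 - (-2)·1.1117) / (9) = 0.6001
  x_3 = (6 - (3)·-0.2741 - (-1)·0.6001) / (7) = 1.0603
Residual b − A·x = (0.2588, -0.1026, 0.0003); ∞-norm = 0.2588

0.2588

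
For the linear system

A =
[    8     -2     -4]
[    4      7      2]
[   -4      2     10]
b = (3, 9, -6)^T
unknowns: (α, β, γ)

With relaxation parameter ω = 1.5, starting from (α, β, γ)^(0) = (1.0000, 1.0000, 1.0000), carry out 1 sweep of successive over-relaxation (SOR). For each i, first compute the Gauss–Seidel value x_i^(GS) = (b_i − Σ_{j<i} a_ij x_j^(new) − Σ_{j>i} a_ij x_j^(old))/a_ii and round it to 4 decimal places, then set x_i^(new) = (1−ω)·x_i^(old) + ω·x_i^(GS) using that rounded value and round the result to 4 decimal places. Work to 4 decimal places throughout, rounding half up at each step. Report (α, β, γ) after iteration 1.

Iteration 1:
  α: GS value = (3 - (-2)·1.0000 - (-4)·1.0000) / (8) = 1.1250;  α ← (1−ω)·1.0000 + ω·1.1250 = 1.1875
  β: GS value = (9 - (4)·1.1875 - (2)·1.0000) / (7) = 0.3214;  β ← (1−ω)·1.0000 + ω·0.3214 = -0.0179
  γ: GS value = (-6 - (-4)·1.1875 - (2)·-0.0179) / (10) = -0.1214;  γ ← (1−ω)·1.0000 + ω·-0.1214 = -0.6821

(1.1875, -0.0179, -0.6821)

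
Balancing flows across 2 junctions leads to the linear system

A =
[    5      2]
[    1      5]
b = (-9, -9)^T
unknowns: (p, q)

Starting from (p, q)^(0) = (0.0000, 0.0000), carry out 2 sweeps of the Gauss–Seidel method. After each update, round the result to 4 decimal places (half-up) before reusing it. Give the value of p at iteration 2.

-1.2240

Iteration 1:
  p = (-9 - (2)·0.0000) / (5) = -1.8000
  q = (-9 - (1)·-1.8000) / (5) = -1.4400
Iteration 2:
  p = (-9 - (2)·-1.4400) / (5) = -1.2240
  q = (-9 - (1)·-1.2240) / (5) = -1.5552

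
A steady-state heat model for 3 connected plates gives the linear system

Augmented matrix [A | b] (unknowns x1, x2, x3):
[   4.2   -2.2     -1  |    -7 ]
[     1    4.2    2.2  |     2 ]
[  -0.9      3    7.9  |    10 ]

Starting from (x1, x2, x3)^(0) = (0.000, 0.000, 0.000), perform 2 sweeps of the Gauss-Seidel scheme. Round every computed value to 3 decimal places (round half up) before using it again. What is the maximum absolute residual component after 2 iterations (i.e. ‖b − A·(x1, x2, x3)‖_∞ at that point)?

0.913

Iteration 1:
  x1 = (-7 - (-2.2)·0.000 - (-1)·0.000) / (4.2) = -1.667
  x2 = (2 - (1)·-1.667 - (2.2)·0.000) / (4.2) = 0.873
  x3 = (10 - (-0.9)·-1.667 - (3)·0.873) / (7.9) = 0.744
Iteration 2:
  x1 = (-7 - (-2.2)·0.873 - (-1)·0.744) / (4.2) = -1.032
  x2 = (2 - (1)·-1.032 - (2.2)·0.744) / (4.2) = 0.332
  x3 = (10 - (-0.9)·-1.032 - (3)·0.332) / (7.9) = 1.022
Residual b − A·x = (-0.913, -0.611, 0.001); ∞-norm = 0.913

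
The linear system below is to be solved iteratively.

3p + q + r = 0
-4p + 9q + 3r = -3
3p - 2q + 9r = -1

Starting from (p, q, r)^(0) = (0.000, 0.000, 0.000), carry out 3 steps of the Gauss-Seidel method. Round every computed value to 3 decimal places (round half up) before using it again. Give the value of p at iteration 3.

Iteration 1:
  p = (0 - (1)·0.000 - (1)·0.000) / (3) = 0.000
  q = (-3 - (-4)·0.000 - (3)·0.000) / (9) = -0.333
  r = (-1 - (3)·0.000 - (-2)·-0.333) / (9) = -0.185
Iteration 2:
  p = (0 - (1)·-0.333 - (1)·-0.185) / (3) = 0.173
  q = (-3 - (-4)·0.173 - (3)·-0.185) / (9) = -0.195
  r = (-1 - (3)·0.173 - (-2)·-0.195) / (9) = -0.212
Iteration 3:
  p = (0 - (1)·-0.195 - (1)·-0.212) / (3) = 0.136
  q = (-3 - (-4)·0.136 - (3)·-0.212) / (9) = -0.202
  r = (-1 - (3)·0.136 - (-2)·-0.202) / (9) = -0.201

0.136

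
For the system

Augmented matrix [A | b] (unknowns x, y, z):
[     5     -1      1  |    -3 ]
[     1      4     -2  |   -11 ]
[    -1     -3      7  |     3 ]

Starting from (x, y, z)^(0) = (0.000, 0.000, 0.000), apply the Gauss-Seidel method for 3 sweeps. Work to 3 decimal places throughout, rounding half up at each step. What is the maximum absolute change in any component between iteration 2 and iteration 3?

0.084

Iteration 1:
  x = (-3 - (-1)·0.000 - (1)·0.000) / (5) = -0.600
  y = (-11 - (1)·-0.600 - (-2)·0.000) / (4) = -2.600
  z = (3 - (-1)·-0.600 - (-3)·-2.600) / (7) = -0.771
Iteration 2:
  x = (-3 - (-1)·-2.600 - (1)·-0.771) / (5) = -0.966
  y = (-11 - (1)·-0.966 - (-2)·-0.771) / (4) = -2.894
  z = (3 - (-1)·-0.966 - (-3)·-2.894) / (7) = -0.950
Iteration 3:
  x = (-3 - (-1)·-2.894 - (1)·-0.950) / (5) = -0.989
  y = (-11 - (1)·-0.989 - (-2)·-0.950) / (4) = -2.978
  z = (3 - (-1)·-0.989 - (-3)·-2.978) / (7) = -0.989
Change: (-0.023, -0.084, -0.039) → max |·| = 0.084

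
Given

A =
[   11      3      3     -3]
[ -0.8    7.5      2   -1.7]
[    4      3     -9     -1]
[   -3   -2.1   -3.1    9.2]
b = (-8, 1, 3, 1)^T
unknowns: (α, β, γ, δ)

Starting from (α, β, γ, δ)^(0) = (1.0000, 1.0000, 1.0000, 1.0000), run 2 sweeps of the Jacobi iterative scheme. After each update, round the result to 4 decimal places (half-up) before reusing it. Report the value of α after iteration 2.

-0.6000

Iteration 1:
  α = (-8 - (3)·1.0000 - (3)·1.0000 - (-3)·1.0000) / (11) = -1.0000
  β = (1 - (-0.8)·1.0000 - (2)·1.0000 - (-1.7)·1.0000) / (7.5) = 0.2000
  γ = (3 - (4)·1.0000 - (3)·1.0000 - (-1)·1.0000) / (-9) = 0.3333
  δ = (1 - (-3)·1.0000 - (-2.1)·1.0000 - (-3.1)·1.0000) / (9.2) = 1.0000
Iteration 2:
  α = (-8 - (3)·0.2000 - (3)·0.3333 - (-3)·1.0000) / (11) = -0.6000
  β = (1 - (-0.8)·-1.0000 - (2)·0.3333 - (-1.7)·1.0000) / (7.5) = 0.1645
  γ = (3 - (4)·-1.0000 - (3)·0.2000 - (-1)·1.0000) / (-9) = -0.8222
  δ = (1 - (-3)·-1.0000 - (-2.1)·0.2000 - (-3.1)·0.3333) / (9.2) = -0.0594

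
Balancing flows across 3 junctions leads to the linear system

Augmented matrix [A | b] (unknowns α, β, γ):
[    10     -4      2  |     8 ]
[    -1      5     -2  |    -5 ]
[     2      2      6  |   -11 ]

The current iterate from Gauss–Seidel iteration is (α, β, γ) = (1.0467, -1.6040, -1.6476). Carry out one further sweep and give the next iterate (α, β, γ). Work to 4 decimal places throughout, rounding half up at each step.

(0.4879, -1.5615, -1.4755)

One sweep:
  α = (8 - (-4)·-1.6040 - (2)·-1.6476) / (10) = 0.4879
  β = (-5 - (-1)·0.4879 - (-2)·-1.6476) / (5) = -1.5615
  γ = (-11 - (2)·0.4879 - (2)·-1.5615) / (6) = -1.4755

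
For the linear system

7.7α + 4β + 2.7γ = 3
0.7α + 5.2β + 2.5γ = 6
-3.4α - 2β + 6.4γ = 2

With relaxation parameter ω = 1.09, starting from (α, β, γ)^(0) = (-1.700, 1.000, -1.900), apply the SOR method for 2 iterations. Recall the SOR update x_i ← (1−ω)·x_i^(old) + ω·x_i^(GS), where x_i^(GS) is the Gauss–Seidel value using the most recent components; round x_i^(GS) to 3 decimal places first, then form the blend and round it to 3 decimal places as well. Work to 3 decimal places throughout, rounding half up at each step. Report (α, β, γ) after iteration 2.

Iteration 1:
  α: GS value = (3 - (4)·1.000 - (2.7)·-1.900) / (7.7) = 0.536;  α ← (1−ω)·-1.700 + ω·0.536 = 0.737
  β: GS value = (6 - (0.7)·0.737 - (2.5)·-1.900) / (5.2) = 1.968;  β ← (1−ω)·1.000 + ω·1.968 = 2.055
  γ: GS value = (2 - (-3.4)·0.737 - (-2)·2.055) / (6.4) = 1.346;  γ ← (1−ω)·-1.900 + ω·1.346 = 1.638
Iteration 2:
  α: GS value = (3 - (4)·2.055 - (2.7)·1.638) / (7.7) = -1.252;  α ← (1−ω)·0.737 + ω·-1.252 = -1.431
  β: GS value = (6 - (0.7)·-1.431 - (2.5)·1.638) / (5.2) = 0.559;  β ← (1−ω)·2.055 + ω·0.559 = 0.424
  γ: GS value = (2 - (-3.4)·-1.431 - (-2)·0.424) / (6.4) = -0.315;  γ ← (1−ω)·1.638 + ω·-0.315 = -0.491

(-1.431, 0.424, -0.491)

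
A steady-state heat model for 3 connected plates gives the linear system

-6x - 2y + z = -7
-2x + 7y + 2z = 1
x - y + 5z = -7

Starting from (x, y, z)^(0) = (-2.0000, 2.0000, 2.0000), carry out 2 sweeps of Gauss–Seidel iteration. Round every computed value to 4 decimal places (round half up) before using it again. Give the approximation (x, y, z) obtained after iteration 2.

(0.9627, 0.8764, -1.4173)

Iteration 1:
  x = (-7 - (-2)·2.0000 - (1)·2.0000) / (-6) = 0.8333
  y = (1 - (-2)·0.8333 - (2)·2.0000) / (7) = -0.1905
  z = (-7 - (1)·0.8333 - (-1)·-0.1905) / (5) = -1.6048
Iteration 2:
  x = (-7 - (-2)·-0.1905 - (1)·-1.6048) / (-6) = 0.9627
  y = (1 - (-2)·0.9627 - (2)·-1.6048) / (7) = 0.8764
  z = (-7 - (1)·0.9627 - (-1)·0.8764) / (5) = -1.4173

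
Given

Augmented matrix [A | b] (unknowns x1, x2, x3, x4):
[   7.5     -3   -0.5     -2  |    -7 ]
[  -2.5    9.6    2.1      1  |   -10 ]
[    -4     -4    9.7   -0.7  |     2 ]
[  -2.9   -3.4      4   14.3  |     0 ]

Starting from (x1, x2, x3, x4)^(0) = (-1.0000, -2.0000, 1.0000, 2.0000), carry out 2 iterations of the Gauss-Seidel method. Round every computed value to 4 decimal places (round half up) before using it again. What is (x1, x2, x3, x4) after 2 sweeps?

(-1.8053, -1.2841, -1.0976, -0.3644)

Iteration 1:
  x1 = (-7 - (-3)·-2.0000 - (-0.5)·1.0000 - (-2)·2.0000) / (7.5) = -1.1333
  x2 = (-10 - (-2.5)·-1.1333 - (2.1)·1.0000 - (1)·2.0000) / (9.6) = -1.7639
  x3 = (2 - (-4)·-1.1333 - (-4)·-1.7639 - (-0.7)·2.0000) / (9.7) = -0.8442
  x4 = (0 - (-2.9)·-1.1333 - (-3.4)·-1.7639 - (4)·-0.8442) / (14.3) = -0.4131
Iteration 2:
  x1 = (-7 - (-3)·-1.7639 - (-0.5)·-0.8442 - (-2)·-0.4131) / (7.5) = -1.8053
  x2 = (-10 - (-2.5)·-1.8053 - (2.1)·-0.8442 - (1)·-0.4131) / (9.6) = -1.2841
  x3 = (2 - (-4)·-1.8053 - (-4)·-1.2841 - (-0.7)·-0.4131) / (9.7) = -1.0976
  x4 = (0 - (-2.9)·-1.8053 - (-3.4)·-1.2841 - (4)·-1.0976) / (14.3) = -0.3644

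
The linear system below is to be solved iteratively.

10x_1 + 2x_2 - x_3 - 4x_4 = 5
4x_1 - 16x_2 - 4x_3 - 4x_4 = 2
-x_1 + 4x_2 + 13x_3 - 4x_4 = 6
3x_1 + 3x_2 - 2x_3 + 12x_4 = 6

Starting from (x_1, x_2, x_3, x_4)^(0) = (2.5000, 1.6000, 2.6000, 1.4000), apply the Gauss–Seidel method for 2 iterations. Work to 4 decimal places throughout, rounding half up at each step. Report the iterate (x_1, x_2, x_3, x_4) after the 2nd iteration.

(1.0689, -0.3362, 0.8550, 0.4593)

Iteration 1:
  x_1 = (5 - (2)·1.6000 - (-1)·2.6000 - (-4)·1.4000) / (10) = 1.0000
  x_2 = (2 - (4)·1.0000 - (-4)·2.6000 - (-4)·1.4000) / (-16) = -0.8750
  x_3 = (6 - (-1)·1.0000 - (4)·-0.8750 - (-4)·1.4000) / (13) = 1.2385
  x_4 = (6 - (3)·1.0000 - (3)·-0.8750 - (-2)·1.2385) / (12) = 0.6752
Iteration 2:
  x_1 = (5 - (2)·-0.8750 - (-1)·1.2385 - (-4)·0.6752) / (10) = 1.0689
  x_2 = (2 - (4)·1.0689 - (-4)·1.2385 - (-4)·0.6752) / (-16) = -0.3362
  x_3 = (6 - (-1)·1.0689 - (4)·-0.3362 - (-4)·0.6752) / (13) = 0.8550
  x_4 = (6 - (3)·1.0689 - (3)·-0.3362 - (-2)·0.8550) / (12) = 0.4593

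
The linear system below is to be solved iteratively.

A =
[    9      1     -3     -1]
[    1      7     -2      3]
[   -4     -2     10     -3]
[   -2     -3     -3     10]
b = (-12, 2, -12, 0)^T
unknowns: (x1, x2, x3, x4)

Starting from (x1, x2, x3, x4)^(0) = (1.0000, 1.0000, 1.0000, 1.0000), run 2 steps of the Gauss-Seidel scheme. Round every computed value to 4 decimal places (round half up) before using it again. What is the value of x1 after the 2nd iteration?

Iteration 1:
  x1 = (-12 - (1)·1.0000 - (-3)·1.0000 - (-1)·1.0000) / (9) = -1.0000
  x2 = (2 - (1)·-1.0000 - (-2)·1.0000 - (3)·1.0000) / (7) = 0.2857
  x3 = (-12 - (-4)·-1.0000 - (-2)·0.2857 - (-3)·1.0000) / (10) = -1.2429
  x4 = (0 - (-2)·-1.0000 - (-3)·0.2857 - (-3)·-1.2429) / (10) = -0.4872
Iteration 2:
  x1 = (-12 - (1)·0.2857 - (-3)·-1.2429 - (-1)·-0.4872) / (9) = -1.8335
  x2 = (2 - (1)·-1.8335 - (-2)·-1.2429 - (3)·-0.4872) / (7) = 0.4013
  x3 = (-12 - (-4)·-1.8335 - (-2)·0.4013 - (-3)·-0.4872) / (10) = -1.9993
  x4 = (0 - (-2)·-1.8335 - (-3)·0.4013 - (-3)·-1.9993) / (10) = -0.8461

-1.8335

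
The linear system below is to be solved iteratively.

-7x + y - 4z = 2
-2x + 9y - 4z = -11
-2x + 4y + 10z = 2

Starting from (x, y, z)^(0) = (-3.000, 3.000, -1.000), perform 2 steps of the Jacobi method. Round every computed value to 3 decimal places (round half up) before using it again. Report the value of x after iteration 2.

Iteration 1:
  x = (2 - (1)·3.000 - (-4)·-1.000) / (-7) = 0.714
  y = (-11 - (-2)·-3.000 - (-4)·-1.000) / (9) = -2.333
  z = (2 - (-2)·-3.000 - (4)·3.000) / (10) = -1.600
Iteration 2:
  x = (2 - (1)·-2.333 - (-4)·-1.600) / (-7) = 0.295
  y = (-11 - (-2)·0.714 - (-4)·-1.600) / (9) = -1.775
  z = (2 - (-2)·0.714 - (4)·-2.333) / (10) = 1.276

0.295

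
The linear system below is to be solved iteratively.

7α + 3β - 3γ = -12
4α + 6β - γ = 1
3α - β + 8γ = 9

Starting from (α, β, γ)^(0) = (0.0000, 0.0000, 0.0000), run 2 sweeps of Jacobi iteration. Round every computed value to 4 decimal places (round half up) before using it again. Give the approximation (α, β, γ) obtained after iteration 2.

Iteration 1:
  α = (-12 - (3)·0.0000 - (-3)·0.0000) / (7) = -1.7143
  β = (1 - (4)·0.0000 - (-1)·0.0000) / (6) = 0.1667
  γ = (9 - (3)·0.0000 - (-1)·0.0000) / (8) = 1.1250
Iteration 2:
  α = (-12 - (3)·0.1667 - (-3)·1.1250) / (7) = -1.3036
  β = (1 - (4)·-1.7143 - (-1)·1.1250) / (6) = 1.4970
  γ = (9 - (3)·-1.7143 - (-1)·0.1667) / (8) = 1.7887

(-1.3036, 1.4970, 1.7887)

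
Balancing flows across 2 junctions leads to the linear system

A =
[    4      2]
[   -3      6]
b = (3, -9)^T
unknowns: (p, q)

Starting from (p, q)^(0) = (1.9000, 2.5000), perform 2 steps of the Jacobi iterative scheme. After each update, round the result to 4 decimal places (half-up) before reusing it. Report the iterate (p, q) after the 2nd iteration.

Iteration 1:
  p = (3 - (2)·2.5000) / (4) = -0.5000
  q = (-9 - (-3)·1.9000) / (6) = -0.5500
Iteration 2:
  p = (3 - (2)·-0.5500) / (4) = 1.0250
  q = (-9 - (-3)·-0.5000) / (6) = -1.7500

(1.0250, -1.7500)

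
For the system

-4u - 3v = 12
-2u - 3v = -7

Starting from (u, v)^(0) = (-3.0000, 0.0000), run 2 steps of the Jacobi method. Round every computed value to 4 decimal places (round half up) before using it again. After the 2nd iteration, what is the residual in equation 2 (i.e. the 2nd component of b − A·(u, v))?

Iteration 1:
  u = (12 - (-3)·0.0000) / (-4) = -3.0000
  v = (-7 - (-2)·-3.0000) / (-3) = 4.3333
Iteration 2:
  u = (12 - (-3)·4.3333) / (-4) = -6.2500
  v = (-7 - (-2)·-3.0000) / (-3) = 4.3333
Residual b − A·x = (-0.0001, -6.5001)

-6.5001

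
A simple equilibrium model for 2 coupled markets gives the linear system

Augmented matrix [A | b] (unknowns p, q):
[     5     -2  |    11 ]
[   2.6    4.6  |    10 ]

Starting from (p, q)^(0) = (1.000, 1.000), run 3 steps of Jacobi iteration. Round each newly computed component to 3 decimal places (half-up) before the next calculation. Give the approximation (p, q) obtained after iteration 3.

(2.482, 0.566)

Iteration 1:
  p = (11 - (-2)·1.000) / (5) = 2.600
  q = (10 - (2.6)·1.000) / (4.6) = 1.609
Iteration 2:
  p = (11 - (-2)·1.609) / (5) = 2.844
  q = (10 - (2.6)·2.600) / (4.6) = 0.704
Iteration 3:
  p = (11 - (-2)·0.704) / (5) = 2.482
  q = (10 - (2.6)·2.844) / (4.6) = 0.566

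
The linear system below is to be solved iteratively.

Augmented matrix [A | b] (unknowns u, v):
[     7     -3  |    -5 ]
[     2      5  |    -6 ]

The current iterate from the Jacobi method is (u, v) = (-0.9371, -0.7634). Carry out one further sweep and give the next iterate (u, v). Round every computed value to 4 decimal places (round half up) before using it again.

One sweep:
  u = (-5 - (-3)·-0.7634) / (7) = -1.0415
  v = (-6 - (2)·-0.9371) / (5) = -0.8252

(-1.0415, -0.8252)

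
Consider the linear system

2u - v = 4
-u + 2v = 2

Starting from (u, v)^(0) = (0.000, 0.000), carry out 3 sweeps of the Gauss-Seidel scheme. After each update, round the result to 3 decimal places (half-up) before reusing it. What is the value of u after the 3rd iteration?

Iteration 1:
  u = (4 - (-1)·0.000) / (2) = 2.000
  v = (2 - (-1)·2.000) / (2) = 2.000
Iteration 2:
  u = (4 - (-1)·2.000) / (2) = 3.000
  v = (2 - (-1)·3.000) / (2) = 2.500
Iteration 3:
  u = (4 - (-1)·2.500) / (2) = 3.250
  v = (2 - (-1)·3.250) / (2) = 2.625

3.250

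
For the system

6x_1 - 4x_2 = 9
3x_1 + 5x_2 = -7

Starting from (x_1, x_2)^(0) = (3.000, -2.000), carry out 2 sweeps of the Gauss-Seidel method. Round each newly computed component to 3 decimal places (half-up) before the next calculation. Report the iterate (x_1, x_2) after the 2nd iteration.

(0.500, -1.700)

Iteration 1:
  x_1 = (9 - (-4)·-2.000) / (6) = 0.167
  x_2 = (-7 - (3)·0.167) / (5) = -1.500
Iteration 2:
  x_1 = (9 - (-4)·-1.500) / (6) = 0.500
  x_2 = (-7 - (3)·0.500) / (5) = -1.700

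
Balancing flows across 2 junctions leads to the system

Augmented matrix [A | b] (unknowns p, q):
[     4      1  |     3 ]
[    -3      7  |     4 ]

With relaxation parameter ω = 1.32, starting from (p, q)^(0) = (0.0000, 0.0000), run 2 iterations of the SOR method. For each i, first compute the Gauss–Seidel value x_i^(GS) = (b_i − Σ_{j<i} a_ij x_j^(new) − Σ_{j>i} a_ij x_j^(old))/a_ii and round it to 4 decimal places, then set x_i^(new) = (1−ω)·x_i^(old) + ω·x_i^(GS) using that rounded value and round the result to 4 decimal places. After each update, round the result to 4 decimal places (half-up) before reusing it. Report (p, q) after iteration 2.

(0.2394, 0.4691)

Iteration 1:
  p: GS value = (3 - (1)·0.0000) / (4) = 0.7500;  p ← (1−ω)·0.0000 + ω·0.7500 = 0.9900
  q: GS value = (4 - (-3)·0.9900) / (7) = 0.9957;  q ← (1−ω)·0.0000 + ω·0.9957 = 1.3143
Iteration 2:
  p: GS value = (3 - (1)·1.3143) / (4) = 0.4214;  p ← (1−ω)·0.9900 + ω·0.4214 = 0.2394
  q: GS value = (4 - (-3)·0.2394) / (7) = 0.6740;  q ← (1−ω)·1.3143 + ω·0.6740 = 0.4691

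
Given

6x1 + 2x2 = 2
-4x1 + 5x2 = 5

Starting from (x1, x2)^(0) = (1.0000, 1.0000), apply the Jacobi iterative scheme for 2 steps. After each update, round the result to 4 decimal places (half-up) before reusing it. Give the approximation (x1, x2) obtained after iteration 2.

Iteration 1:
  x1 = (2 - (2)·1.0000) / (6) = 0.0000
  x2 = (5 - (-4)·1.0000) / (5) = 1.8000
Iteration 2:
  x1 = (2 - (2)·1.8000) / (6) = -0.2667
  x2 = (5 - (-4)·0.0000) / (5) = 1.0000

(-0.2667, 1.0000)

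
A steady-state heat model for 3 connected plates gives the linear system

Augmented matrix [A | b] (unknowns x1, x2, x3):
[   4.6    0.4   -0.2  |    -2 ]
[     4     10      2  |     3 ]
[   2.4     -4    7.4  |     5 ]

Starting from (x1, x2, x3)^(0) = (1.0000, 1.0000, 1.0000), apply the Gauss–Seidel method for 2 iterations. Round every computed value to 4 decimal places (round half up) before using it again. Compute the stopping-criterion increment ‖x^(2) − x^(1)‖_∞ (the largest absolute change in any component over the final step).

Iteration 1:
  x1 = (-2 - (0.4)·1.0000 - (-0.2)·1.0000) / (4.6) = -0.4783
  x2 = (3 - (4)·-0.4783 - (2)·1.0000) / (10) = 0.2913
  x3 = (5 - (2.4)·-0.4783 - (-4)·0.2913) / (7.4) = 0.9883
Iteration 2:
  x1 = (-2 - (0.4)·0.2913 - (-0.2)·0.9883) / (4.6) = -0.4171
  x2 = (3 - (4)·-0.4171 - (2)·0.9883) / (10) = 0.2692
  x3 = (5 - (2.4)·-0.4171 - (-4)·0.2692) / (7.4) = 0.9565
Change: (0.0612, -0.0221, -0.0318) → max |·| = 0.0612

0.0612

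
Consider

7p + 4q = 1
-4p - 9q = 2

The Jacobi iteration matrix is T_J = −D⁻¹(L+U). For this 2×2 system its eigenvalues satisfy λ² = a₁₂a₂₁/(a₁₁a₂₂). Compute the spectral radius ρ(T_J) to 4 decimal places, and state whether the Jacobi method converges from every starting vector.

0.5040

a₁₂a₂₁/(a₁₁a₂₂) = (4)·(-4) / ((7)·(-9)) = 0.253968
ρ = √|0.253968| = √0.253968 = 0.5040
ρ < 1, so Jacobi converges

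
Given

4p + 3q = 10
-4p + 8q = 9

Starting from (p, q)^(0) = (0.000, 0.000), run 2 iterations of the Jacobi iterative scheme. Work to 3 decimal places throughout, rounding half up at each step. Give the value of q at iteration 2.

2.375

Iteration 1:
  p = (10 - (3)·0.000) / (4) = 2.500
  q = (9 - (-4)·0.000) / (8) = 1.125
Iteration 2:
  p = (10 - (3)·1.125) / (4) = 1.656
  q = (9 - (-4)·2.500) / (8) = 2.375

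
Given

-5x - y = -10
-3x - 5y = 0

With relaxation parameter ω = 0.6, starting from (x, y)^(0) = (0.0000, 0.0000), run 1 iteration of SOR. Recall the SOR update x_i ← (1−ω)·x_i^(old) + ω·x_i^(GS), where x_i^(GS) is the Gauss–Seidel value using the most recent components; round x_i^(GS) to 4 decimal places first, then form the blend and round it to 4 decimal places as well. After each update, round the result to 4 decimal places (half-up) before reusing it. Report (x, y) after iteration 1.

(1.2000, -0.4320)

Iteration 1:
  x: GS value = (-10 - (-1)·0.0000) / (-5) = 2.0000;  x ← (1−ω)·0.0000 + ω·2.0000 = 1.2000
  y: GS value = (0 - (-3)·1.2000) / (-5) = -0.7200;  y ← (1−ω)·0.0000 + ω·-0.7200 = -0.4320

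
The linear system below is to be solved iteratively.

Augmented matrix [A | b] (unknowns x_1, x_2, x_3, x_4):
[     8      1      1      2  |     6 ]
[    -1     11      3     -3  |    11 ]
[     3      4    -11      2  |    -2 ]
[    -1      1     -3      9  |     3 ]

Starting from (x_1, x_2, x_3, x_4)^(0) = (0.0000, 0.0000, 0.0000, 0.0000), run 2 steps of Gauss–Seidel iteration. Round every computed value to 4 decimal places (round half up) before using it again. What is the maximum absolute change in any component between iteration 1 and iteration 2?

Iteration 1:
  x_1 = (6 - (1)·0.0000 - (1)·0.0000 - (2)·0.0000) / (8) = 0.7500
  x_2 = (11 - (-1)·0.7500 - (3)·0.0000 - (-3)·0.0000) / (11) = 1.0682
  x_3 = (-2 - (3)·0.7500 - (4)·1.0682 - (2)·0.0000) / (-11) = 0.7748
  x_4 = (3 - (-1)·0.7500 - (1)·1.0682 - (-3)·0.7748) / (9) = 0.5562
Iteration 2:
  x_1 = (6 - (1)·1.0682 - (1)·0.7748 - (2)·0.5562) / (8) = 0.3806
  x_2 = (11 - (-1)·0.3806 - (3)·0.7748 - (-3)·0.5562) / (11) = 0.9750
  x_3 = (-2 - (3)·0.3806 - (4)·0.9750 - (2)·0.5562) / (-11) = 0.7413
  x_4 = (3 - (-1)·0.3806 - (1)·0.9750 - (-3)·0.7413) / (9) = 0.5144
Change: (-0.3694, -0.0932, -0.0335, -0.0418) → max |·| = 0.3694

0.3694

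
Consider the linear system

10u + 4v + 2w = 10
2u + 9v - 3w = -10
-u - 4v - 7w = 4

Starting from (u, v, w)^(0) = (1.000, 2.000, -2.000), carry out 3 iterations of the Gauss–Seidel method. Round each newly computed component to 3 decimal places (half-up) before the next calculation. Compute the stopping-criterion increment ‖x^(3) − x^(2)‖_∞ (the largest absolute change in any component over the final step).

Iteration 1:
  u = (10 - (4)·2.000 - (2)·-2.000) / (10) = 0.600
  v = (-10 - (2)·0.600 - (-3)·-2.000) / (9) = -1.911
  w = (4 - (-1)·0.600 - (-4)·-1.911) / (-7) = 0.435
Iteration 2:
  u = (10 - (4)·-1.911 - (2)·0.435) / (10) = 1.677
  v = (-10 - (2)·1.677 - (-3)·0.435) / (9) = -1.339
  w = (4 - (-1)·1.677 - (-4)·-1.339) / (-7) = -0.046
Iteration 3:
  u = (10 - (4)·-1.339 - (2)·-0.046) / (10) = 1.545
  v = (-10 - (2)·1.545 - (-3)·-0.046) / (9) = -1.470
  w = (4 - (-1)·1.545 - (-4)·-1.470) / (-7) = 0.048
Change: (-0.132, -0.131, 0.094) → max |·| = 0.132

0.132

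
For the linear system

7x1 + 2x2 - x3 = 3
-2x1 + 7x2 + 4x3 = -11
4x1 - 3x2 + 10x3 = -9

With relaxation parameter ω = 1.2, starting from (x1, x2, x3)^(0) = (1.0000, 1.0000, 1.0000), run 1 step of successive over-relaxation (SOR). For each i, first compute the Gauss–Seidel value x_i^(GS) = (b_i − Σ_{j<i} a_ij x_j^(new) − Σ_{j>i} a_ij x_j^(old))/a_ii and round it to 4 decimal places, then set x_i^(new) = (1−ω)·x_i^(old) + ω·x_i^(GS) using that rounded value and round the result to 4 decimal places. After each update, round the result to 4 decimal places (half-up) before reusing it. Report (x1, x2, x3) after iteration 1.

Iteration 1:
  x1: GS value = (3 - (2)·1.0000 - (-1)·1.0000) / (7) = 0.2857;  x1 ← (1−ω)·1.0000 + ω·0.2857 = 0.1428
  x2: GS value = (-11 - (-2)·0.1428 - (4)·1.0000) / (7) = -2.1021;  x2 ← (1−ω)·1.0000 + ω·-2.1021 = -2.7225
  x3: GS value = (-9 - (4)·0.1428 - (-3)·-2.7225) / (10) = -1.7739;  x3 ← (1−ω)·1.0000 + ω·-1.7739 = -2.3287

(0.1428, -2.7225, -2.3287)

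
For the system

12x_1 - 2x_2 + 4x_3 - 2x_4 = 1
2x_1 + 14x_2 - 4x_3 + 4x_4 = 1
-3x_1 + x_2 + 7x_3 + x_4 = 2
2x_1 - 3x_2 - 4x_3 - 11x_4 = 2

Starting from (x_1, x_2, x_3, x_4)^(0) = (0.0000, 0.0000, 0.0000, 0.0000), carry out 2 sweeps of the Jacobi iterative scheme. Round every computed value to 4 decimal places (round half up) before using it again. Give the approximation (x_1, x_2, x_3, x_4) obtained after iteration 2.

(-0.0303, 0.1931, 0.3372, -0.2900)

Iteration 1:
  x_1 = (1 - (-2)·0.0000 - (4)·0.0000 - (-2)·0.0000) / (12) = 0.0833
  x_2 = (1 - (2)·0.0000 - (-4)·0.0000 - (4)·0.0000) / (14) = 0.0714
  x_3 = (2 - (-3)·0.0000 - (1)·0.0000 - (1)·0.0000) / (7) = 0.2857
  x_4 = (2 - (2)·0.0000 - (-3)·0.0000 - (-4)·0.0000) / (-11) = -0.1818
Iteration 2:
  x_1 = (1 - (-2)·0.0714 - (4)·0.2857 - (-2)·-0.1818) / (12) = -0.0303
  x_2 = (1 - (2)·0.0833 - (-4)·0.2857 - (4)·-0.1818) / (14) = 0.1931
  x_3 = (2 - (-3)·0.0833 - (1)·0.0714 - (1)·-0.1818) / (7) = 0.3372
  x_4 = (2 - (2)·0.0833 - (-3)·0.0714 - (-4)·0.2857) / (-11) = -0.2900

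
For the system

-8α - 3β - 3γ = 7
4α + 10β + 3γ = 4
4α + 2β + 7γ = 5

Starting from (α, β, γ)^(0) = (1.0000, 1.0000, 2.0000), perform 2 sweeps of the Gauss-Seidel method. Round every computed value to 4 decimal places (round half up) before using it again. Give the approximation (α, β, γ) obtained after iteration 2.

Iteration 1:
  α = (7 - (-3)·1.0000 - (-3)·2.0000) / (-8) = -2.0000
  β = (4 - (4)·-2.0000 - (3)·2.0000) / (10) = 0.6000
  γ = (5 - (4)·-2.0000 - (2)·0.6000) / (7) = 1.6857
Iteration 2:
  α = (7 - (-3)·0.6000 - (-3)·1.6857) / (-8) = -1.7321
  β = (4 - (4)·-1.7321 - (3)·1.6857) / (10) = 0.5871
  γ = (5 - (4)·-1.7321 - (2)·0.5871) / (7) = 1.5363

(-1.7321, 0.5871, 1.5363)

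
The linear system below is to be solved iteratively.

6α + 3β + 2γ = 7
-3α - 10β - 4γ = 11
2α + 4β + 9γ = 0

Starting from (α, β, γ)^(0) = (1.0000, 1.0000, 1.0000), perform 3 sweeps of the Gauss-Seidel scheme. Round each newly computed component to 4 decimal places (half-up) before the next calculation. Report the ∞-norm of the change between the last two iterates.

Iteration 1:
  α = (7 - (3)·1.0000 - (2)·1.0000) / (6) = 0.3333
  β = (11 - (-3)·0.3333 - (-4)·1.0000) / (-10) = -1.6000
  γ = (0 - (2)·0.3333 - (4)·-1.6000) / (9) = 0.6370
Iteration 2:
  α = (7 - (3)·-1.6000 - (2)·0.6370) / (6) = 1.7543
  β = (11 - (-3)·1.7543 - (-4)·0.6370) / (-10) = -1.8811
  γ = (0 - (2)·1.7543 - (4)·-1.8811) / (9) = 0.4462
Iteration 3:
  α = (7 - (3)·-1.8811 - (2)·0.4462) / (6) = 1.9585
  β = (11 - (-3)·1.9585 - (-4)·0.4462) / (-10) = -1.8660
  γ = (0 - (2)·1.9585 - (4)·-1.8660) / (9) = 0.3941
Change: (0.2042, 0.0151, -0.0521) → max |·| = 0.2042

0.2042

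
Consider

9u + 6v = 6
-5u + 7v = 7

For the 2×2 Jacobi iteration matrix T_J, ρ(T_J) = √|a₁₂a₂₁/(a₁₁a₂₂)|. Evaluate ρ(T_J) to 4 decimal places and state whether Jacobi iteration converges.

a₁₂a₂₁/(a₁₁a₂₂) = (6)·(-5) / ((9)·(7)) = -0.476190
ρ = √|-0.476190| = √0.476190 = 0.6901
ρ < 1, so Jacobi converges

0.6901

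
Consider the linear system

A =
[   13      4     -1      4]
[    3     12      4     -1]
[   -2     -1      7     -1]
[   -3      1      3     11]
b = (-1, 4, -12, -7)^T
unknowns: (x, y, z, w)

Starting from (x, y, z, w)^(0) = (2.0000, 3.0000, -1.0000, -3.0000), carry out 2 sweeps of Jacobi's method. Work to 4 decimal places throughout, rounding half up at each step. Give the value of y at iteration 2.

0.7452

Iteration 1:
  x = (-1 - (4)·3.0000 - (-1)·-1.0000 - (4)·-3.0000) / (13) = -0.1538
  y = (4 - (3)·2.0000 - (4)·-1.0000 - (-1)·-3.0000) / (12) = -0.0833
  z = (-12 - (-2)·2.0000 - (-1)·3.0000 - (-1)·-3.0000) / (7) = -1.1429
  w = (-7 - (-3)·2.0000 - (1)·3.0000 - (3)·-1.0000) / (11) = -0.0909
Iteration 2:
  x = (-1 - (4)·-0.0833 - (-1)·-1.1429 - (4)·-0.0909) / (13) = -0.1112
  y = (4 - (3)·-0.1538 - (4)·-1.1429 - (-1)·-0.0909) / (12) = 0.7452
  z = (-12 - (-2)·-0.1538 - (-1)·-0.0833 - (-1)·-0.0909) / (7) = -1.7831
  w = (-7 - (-3)·-0.1538 - (1)·-0.0833 - (3)·-1.1429) / (11) = -0.3590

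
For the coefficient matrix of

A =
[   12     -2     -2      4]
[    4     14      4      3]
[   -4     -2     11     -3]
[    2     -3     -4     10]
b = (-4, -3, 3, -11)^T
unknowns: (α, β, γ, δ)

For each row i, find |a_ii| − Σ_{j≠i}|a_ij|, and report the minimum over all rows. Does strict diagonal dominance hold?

row 1: |12| − (2+2+4) = 4
row 2: |14| − (4+4+3) = 3
row 3: |11| − (4+2+3) = 2
row 4: |10| − (2+3+4) = 1
minimum over rows = 1 → strictly diagonally dominant (convergence guaranteed)

1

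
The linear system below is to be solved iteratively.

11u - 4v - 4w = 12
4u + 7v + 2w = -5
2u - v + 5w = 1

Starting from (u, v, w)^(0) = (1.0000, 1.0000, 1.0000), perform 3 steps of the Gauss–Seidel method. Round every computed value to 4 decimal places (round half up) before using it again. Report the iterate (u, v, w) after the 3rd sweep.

Iteration 1:
  u = (12 - (-4)·1.0000 - (-4)·1.0000) / (11) = 1.8182
  v = (-5 - (4)·1.8182 - (2)·1.0000) / (7) = -2.0390
  w = (1 - (2)·1.8182 - (-1)·-2.0390) / (5) = -0.9351
Iteration 2:
  u = (12 - (-4)·-2.0390 - (-4)·-0.9351) / (11) = 0.0094
  v = (-5 - (4)·0.0094 - (2)·-0.9351) / (7) = -0.4525
  w = (1 - (2)·0.0094 - (-1)·-0.4525) / (5) = 0.1057
Iteration 3:
  u = (12 - (-4)·-0.4525 - (-4)·0.1057) / (11) = 0.9648
  v = (-5 - (4)·0.9648 - (2)·0.1057) / (7) = -1.2958
  w = (1 - (2)·0.9648 - (-1)·-1.2958) / (5) = -0.4451

(0.9648, -1.2958, -0.4451)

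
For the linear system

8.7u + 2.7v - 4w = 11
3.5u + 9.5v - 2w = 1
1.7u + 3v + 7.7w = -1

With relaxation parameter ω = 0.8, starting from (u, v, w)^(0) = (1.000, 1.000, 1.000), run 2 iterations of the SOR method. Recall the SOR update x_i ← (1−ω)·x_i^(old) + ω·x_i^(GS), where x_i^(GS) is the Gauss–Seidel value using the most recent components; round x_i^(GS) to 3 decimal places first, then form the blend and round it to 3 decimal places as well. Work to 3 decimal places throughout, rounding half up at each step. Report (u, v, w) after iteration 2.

Iteration 1:
  u: GS value = (11 - (2.7)·1.000 - (-4)·1.000) / (8.7) = 1.414;  u ← (1−ω)·1.000 + ω·1.414 = 1.331
  v: GS value = (1 - (3.5)·1.331 - (-2)·1.000) / (9.5) = -0.175;  v ← (1−ω)·1.000 + ω·-0.175 = 0.060
  w: GS value = (-1 - (1.7)·1.331 - (3)·0.060) / (7.7) = -0.447;  w ← (1−ω)·1.000 + ω·-0.447 = -0.158
Iteration 2:
  u: GS value = (11 - (2.7)·0.060 - (-4)·-0.158) / (8.7) = 1.173;  u ← (1−ω)·1.331 + ω·1.173 = 1.205
  v: GS value = (1 - (3.5)·1.205 - (-2)·-0.158) / (9.5) = -0.372;  v ← (1−ω)·0.060 + ω·-0.372 = -0.286
  w: GS value = (-1 - (1.7)·1.205 - (3)·-0.286) / (7.7) = -0.284;  w ← (1−ω)·-0.158 + ω·-0.284 = -0.259

(1.205, -0.286, -0.259)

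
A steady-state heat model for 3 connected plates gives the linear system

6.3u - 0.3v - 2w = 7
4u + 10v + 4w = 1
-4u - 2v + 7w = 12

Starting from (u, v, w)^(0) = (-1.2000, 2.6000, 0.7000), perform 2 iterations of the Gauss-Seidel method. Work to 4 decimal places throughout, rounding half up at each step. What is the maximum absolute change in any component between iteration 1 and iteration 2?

Iteration 1:
  u = (7 - (-0.3)·2.6000 - (-2)·0.7000) / (6.3) = 1.4571
  v = (1 - (4)·1.4571 - (4)·0.7000) / (10) = -0.7628
  w = (12 - (-4)·1.4571 - (-2)·-0.7628) / (7) = 2.3290
Iteration 2:
  u = (7 - (-0.3)·-0.7628 - (-2)·2.3290) / (6.3) = 1.8142
  v = (1 - (4)·1.8142 - (4)·2.3290) / (10) = -1.5573
  w = (12 - (-4)·1.8142 - (-2)·-1.5573) / (7) = 2.3060
Change: (0.3571, -0.7945, -0.0230) → max |·| = 0.7945

0.7945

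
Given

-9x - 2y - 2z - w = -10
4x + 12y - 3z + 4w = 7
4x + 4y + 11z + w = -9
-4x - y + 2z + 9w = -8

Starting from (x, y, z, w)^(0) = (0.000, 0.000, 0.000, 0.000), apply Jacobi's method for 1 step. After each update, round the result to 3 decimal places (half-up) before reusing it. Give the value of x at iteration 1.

1.111

Iteration 1:
  x = (-10 - (-2)·0.000 - (-2)·0.000 - (-1)·0.000) / (-9) = 1.111
  y = (7 - (4)·0.000 - (-3)·0.000 - (4)·0.000) / (12) = 0.583
  z = (-9 - (4)·0.000 - (4)·0.000 - (1)·0.000) / (11) = -0.818
  w = (-8 - (-4)·0.000 - (-1)·0.000 - (2)·0.000) / (9) = -0.889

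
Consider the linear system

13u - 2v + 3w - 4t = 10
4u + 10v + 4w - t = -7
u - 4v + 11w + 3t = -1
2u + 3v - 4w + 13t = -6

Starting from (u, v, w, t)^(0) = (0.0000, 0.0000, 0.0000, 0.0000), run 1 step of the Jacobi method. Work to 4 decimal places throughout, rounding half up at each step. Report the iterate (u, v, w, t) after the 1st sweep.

(0.7692, -0.7000, -0.0909, -0.4615)

Iteration 1:
  u = (10 - (-2)·0.0000 - (3)·0.0000 - (-4)·0.0000) / (13) = 0.7692
  v = (-7 - (4)·0.0000 - (4)·0.0000 - (-1)·0.0000) / (10) = -0.7000
  w = (-1 - (1)·0.0000 - (-4)·0.0000 - (3)·0.0000) / (11) = -0.0909
  t = (-6 - (2)·0.0000 - (3)·0.0000 - (-4)·0.0000) / (13) = -0.4615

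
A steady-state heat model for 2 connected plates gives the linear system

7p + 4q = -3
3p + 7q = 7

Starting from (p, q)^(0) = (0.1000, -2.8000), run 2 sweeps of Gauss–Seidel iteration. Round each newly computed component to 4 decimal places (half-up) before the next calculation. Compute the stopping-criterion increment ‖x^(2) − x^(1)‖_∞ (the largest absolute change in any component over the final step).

Iteration 1:
  p = (-3 - (4)·-2.8000) / (7) = 1.1714
  q = (7 - (3)·1.1714) / (7) = 0.4980
Iteration 2:
  p = (-3 - (4)·0.4980) / (7) = -0.7131
  q = (7 - (3)·-0.7131) / (7) = 1.3056
Change: (-1.8845, 0.8076) → max |·| = 1.8845

1.8845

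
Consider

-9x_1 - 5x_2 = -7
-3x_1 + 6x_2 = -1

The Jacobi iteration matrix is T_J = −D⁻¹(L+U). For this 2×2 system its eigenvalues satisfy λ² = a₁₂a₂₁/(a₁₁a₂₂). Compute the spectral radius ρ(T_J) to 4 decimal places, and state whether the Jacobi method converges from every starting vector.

a₁₂a₂₁/(a₁₁a₂₂) = (-5)·(-3) / ((-9)·(6)) = -0.277778
ρ = √|-0.277778| = √0.277778 = 0.5270
ρ < 1, so Jacobi converges

0.5270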